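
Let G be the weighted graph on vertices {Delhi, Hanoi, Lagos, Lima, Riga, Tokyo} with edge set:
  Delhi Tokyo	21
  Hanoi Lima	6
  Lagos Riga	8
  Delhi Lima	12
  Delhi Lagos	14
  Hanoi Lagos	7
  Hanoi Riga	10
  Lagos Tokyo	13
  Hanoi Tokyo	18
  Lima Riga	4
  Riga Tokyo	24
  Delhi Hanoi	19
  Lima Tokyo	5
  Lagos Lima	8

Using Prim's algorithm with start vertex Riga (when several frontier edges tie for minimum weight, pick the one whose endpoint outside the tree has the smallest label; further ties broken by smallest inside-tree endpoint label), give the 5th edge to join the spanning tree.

Grow the tree from Riga using Prim:
Step 1: cheapest edge leaving the tree is Lima Riga (4); add Lima.
Step 2: cheapest edge leaving the tree is Lima Tokyo (5); add Tokyo.
Step 3: cheapest edge leaving the tree is Hanoi Lima (6); add Hanoi.
Step 4: cheapest edge leaving the tree is Hanoi Lagos (7); add Lagos.
Step 5: cheapest edge leaving the tree is Delhi Lima (12); add Delhi.
The 5th edge added is Delhi Lima.

Delhi-Lima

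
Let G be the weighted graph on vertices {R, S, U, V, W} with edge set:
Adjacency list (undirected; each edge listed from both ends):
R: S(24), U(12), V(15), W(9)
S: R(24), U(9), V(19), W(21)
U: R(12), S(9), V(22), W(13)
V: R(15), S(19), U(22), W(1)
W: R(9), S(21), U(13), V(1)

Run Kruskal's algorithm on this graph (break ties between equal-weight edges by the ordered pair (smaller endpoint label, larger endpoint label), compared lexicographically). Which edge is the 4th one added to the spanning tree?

R-U

Sort edges by weight, then run Kruskal:
V W (1): add. Components now {R} {V,W} {U} {S}
R W (9): add. Components now {R,V,W} {U} {S}
S U (9): add. Components now {R,V,W} {S,U}
R U (12): add. Components now {R,S,U,V,W}
The 4th edge added is R U.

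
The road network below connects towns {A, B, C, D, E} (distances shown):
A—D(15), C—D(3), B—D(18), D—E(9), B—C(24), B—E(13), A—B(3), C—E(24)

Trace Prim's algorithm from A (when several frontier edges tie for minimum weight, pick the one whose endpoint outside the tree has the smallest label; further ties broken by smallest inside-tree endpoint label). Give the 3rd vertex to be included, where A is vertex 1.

E

Grow the tree from A using Prim:
Step 1: cheapest edge leaving the tree is A—B (3); add B.
Step 2: cheapest edge leaving the tree is B—E (13); add E.
Step 3: cheapest edge leaving the tree is D—E (9); add D.
Step 4: cheapest edge leaving the tree is C—D (3); add C.
Vertex order: A, B, E, D, C. The 3rd vertex is E.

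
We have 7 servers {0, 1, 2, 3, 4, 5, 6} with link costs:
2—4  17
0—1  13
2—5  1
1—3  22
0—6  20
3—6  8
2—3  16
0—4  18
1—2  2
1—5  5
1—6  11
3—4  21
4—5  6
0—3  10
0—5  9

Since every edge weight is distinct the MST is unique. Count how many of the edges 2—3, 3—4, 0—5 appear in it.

1

Kruskal: consider edges lightest-first.
2—5 (1): add. Components now {0} {1} {2,5} {3} {4} {6}
1—2 (2): add. Components now {0} {1,2,5} {3} {4} {6}
1—5 (5): skip — 1 and 5 already connected.
4—5 (6): add. Components now {0} {1,2,4,5} {3} {6}
3—6 (8): add. Components now {0} {1,2,4,5} {3,6}
0—5 (9): add. Components now {0,1,2,4,5} {3,6}
0—3 (10): add. Components now {0,1,2,3,4,5,6}
MST edge set: {2—5, 1—2, 4—5, 3—6, 0—5, 0—3}.
Of the listed edges, {0—5} are in the MST → 1.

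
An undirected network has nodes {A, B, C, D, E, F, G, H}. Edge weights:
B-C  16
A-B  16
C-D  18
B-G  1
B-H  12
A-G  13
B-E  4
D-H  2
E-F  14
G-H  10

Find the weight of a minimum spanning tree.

60

Kruskal's algorithm — process edges by increasing weight (ties by edge label):
B-G (1): add — endpoints in different components.
D-H (2): add — endpoints in different components.
B-E (4): add — endpoints in different components.
G-H (10): add — endpoints in different components.
B-H (12): skip — B and H already connected.
A-G (13): add — endpoints in different components.
E-F (14): add — endpoints in different components.
A-B (16): skip — A and B already connected.
B-C (16): add — endpoints in different components.
MST edges: B-G, D-H, B-E, G-H, A-G, E-F, B-C; total weight 1+2+4+10+13+14+16 = 60.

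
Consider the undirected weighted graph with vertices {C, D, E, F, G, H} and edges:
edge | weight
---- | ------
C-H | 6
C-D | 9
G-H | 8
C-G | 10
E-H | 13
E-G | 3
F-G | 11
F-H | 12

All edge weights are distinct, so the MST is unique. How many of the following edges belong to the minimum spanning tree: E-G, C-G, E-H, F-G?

2

Kruskal's algorithm — process edges by increasing weight (ties by edge label):
E-G (3): add. Components now {C} {D} {E,G} {F} {H}
C-H (6): add. Components now {C,H} {D} {E,G} {F}
G-H (8): add. Components now {C,E,G,H} {D} {F}
C-D (9): add. Components now {C,D,E,G,H} {F}
C-G (10): skip — C and G already connected.
F-G (11): add. Components now {C,D,E,F,G,H}
MST edge set: {E-G, C-H, G-H, C-D, F-G}.
Of the listed edges, {E-G, F-G} are in the MST → 2.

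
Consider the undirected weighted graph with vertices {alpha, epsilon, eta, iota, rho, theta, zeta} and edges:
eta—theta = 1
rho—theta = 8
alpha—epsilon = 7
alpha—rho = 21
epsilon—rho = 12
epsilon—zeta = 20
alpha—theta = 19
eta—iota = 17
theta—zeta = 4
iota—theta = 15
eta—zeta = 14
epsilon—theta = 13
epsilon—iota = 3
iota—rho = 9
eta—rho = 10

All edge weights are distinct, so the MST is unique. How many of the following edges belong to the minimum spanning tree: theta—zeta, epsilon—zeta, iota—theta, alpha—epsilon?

Sort edges by weight, then run Kruskal:
eta—theta (1): add — endpoints in different components.
epsilon—iota (3): add — endpoints in different components.
theta—zeta (4): add — endpoints in different components.
alpha—epsilon (7): add — endpoints in different components.
rho—theta (8): add — endpoints in different components.
iota—rho (9): add — endpoints in different components.
MST edge set: {eta—theta, epsilon—iota, theta—zeta, alpha—epsilon, rho—theta, iota—rho}.
Of the listed edges, {theta—zeta, alpha—epsilon} are in the MST → 2.

2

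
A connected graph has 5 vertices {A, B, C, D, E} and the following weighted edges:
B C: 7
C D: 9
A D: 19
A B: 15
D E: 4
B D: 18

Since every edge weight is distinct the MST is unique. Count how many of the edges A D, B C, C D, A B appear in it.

Sort edges by weight, then run Kruskal:
D E (4): add — endpoints in different components.
B C (7): add — endpoints in different components.
C D (9): add — endpoints in different components.
A B (15): add — endpoints in different components.
MST edge set: {D E, B C, C D, A B}.
Of the listed edges, {B C, C D, A B} are in the MST → 3.

3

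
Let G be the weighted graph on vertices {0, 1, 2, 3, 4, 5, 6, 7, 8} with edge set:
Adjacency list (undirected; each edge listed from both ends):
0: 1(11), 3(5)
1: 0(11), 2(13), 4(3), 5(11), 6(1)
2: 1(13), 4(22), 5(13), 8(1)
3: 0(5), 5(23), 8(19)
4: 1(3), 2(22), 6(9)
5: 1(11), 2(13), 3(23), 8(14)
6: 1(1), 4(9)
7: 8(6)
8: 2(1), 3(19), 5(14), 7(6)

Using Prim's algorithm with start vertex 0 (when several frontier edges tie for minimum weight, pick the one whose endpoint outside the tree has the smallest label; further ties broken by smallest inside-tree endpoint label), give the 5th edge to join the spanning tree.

1-5

Prim's algorithm from 0:
Step 1: frontier [0—3 5, 0—1 11] → take 0—3 (5); add 3.
Step 2: frontier [0—1 11, 3—8 19, 3—5 23] → take 0—1 (11); add 1.
Step 3: frontier [1—6 1, 1—4 3, 1—5 11, 1—2 13, 3—8 19, 3—5 23] → take 1—6 (1); add 6.
Step 4: frontier [1—4 3, 1—5 11, 1—2 13, 3—8 19, 3—5 23, 4—6 9] → take 1—4 (3); add 4.
Step 5: frontier [1—5 11, 1—2 13, 3—8 19, 3—5 23, 2—4 22] → take 1—5 (11); add 5.
Step 6: frontier [1—2 13, 3—8 19, 2—4 22, 2—5 13, 5—8 14] → take 1—2 (13); add 2.
Step 7: frontier [2—8 1, 3—8 19, 5—8 14] → take 2—8 (1); add 8.
Step 8: frontier [7—8 6] → take 7—8 (6); add 7.
The 5th edge added is 1—5.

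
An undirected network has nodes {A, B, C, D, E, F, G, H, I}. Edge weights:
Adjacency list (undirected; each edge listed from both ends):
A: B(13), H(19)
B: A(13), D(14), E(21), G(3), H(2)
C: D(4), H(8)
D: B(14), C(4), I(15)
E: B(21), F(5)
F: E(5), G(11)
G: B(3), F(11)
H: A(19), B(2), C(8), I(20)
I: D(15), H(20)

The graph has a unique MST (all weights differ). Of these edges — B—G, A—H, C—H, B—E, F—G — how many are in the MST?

3

Sort edges by weight, then run Kruskal:
B—H (2): add — endpoints in different components.
B—G (3): add — endpoints in different components.
C—D (4): add — endpoints in different components.
E—F (5): add — endpoints in different components.
C—H (8): add — endpoints in different components.
F—G (11): add — endpoints in different components.
A—B (13): add — endpoints in different components.
B—D (14): skip — B and D already connected.
D—I (15): add — endpoints in different components.
MST edge set: {B—H, B—G, C—D, E—F, C—H, F—G, A—B, D—I}.
Of the listed edges, {B—G, C—H, F—G} are in the MST → 3.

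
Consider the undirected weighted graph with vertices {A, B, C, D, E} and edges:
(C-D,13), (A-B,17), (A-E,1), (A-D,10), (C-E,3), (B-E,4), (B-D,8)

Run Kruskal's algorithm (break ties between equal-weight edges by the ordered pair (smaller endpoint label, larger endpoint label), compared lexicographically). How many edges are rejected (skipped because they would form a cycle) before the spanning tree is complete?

Sort edges by weight, then run Kruskal:
A-E (1): add — endpoints in different components.
C-E (3): add — endpoints in different components.
B-E (4): add — endpoints in different components.
B-D (8): add — endpoints in different components.
Edges rejected before the tree was complete: 0.

0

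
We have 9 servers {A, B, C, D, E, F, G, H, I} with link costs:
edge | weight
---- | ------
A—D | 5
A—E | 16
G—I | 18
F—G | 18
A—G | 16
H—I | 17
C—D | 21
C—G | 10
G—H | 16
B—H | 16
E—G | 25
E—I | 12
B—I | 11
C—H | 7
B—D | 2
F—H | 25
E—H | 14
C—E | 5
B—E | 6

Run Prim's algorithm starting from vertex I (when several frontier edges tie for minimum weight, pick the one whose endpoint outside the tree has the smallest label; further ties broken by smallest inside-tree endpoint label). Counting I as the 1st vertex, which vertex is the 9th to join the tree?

Prim, starting at I.
Step 1: cheapest edge leaving the tree is B—I (11); add B.
Step 2: cheapest edge leaving the tree is B—D (2); add D.
Step 3: cheapest edge leaving the tree is A—D (5); add A.
Step 4: cheapest edge leaving the tree is B—E (6); add E.
Step 5: cheapest edge leaving the tree is C—E (5); add C.
Step 6: cheapest edge leaving the tree is C—H (7); add H.
Step 7: cheapest edge leaving the tree is C—G (10); add G.
Step 8: cheapest edge leaving the tree is F—G (18); add F.
Vertex order: I, B, D, A, E, C, H, G, F. The 9th vertex is F.

F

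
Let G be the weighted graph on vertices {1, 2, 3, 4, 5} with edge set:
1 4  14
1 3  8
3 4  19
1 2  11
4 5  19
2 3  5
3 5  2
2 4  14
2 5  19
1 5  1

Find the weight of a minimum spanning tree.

22

Kruskal: consider edges lightest-first.
1 5 (1): add — endpoints in different components.
3 5 (2): add — endpoints in different components.
2 3 (5): add — endpoints in different components.
1 3 (8): skip — 1 and 3 already connected.
1 2 (11): skip — 1 and 2 already connected.
1 4 (14): add — endpoints in different components.
MST edges: 1 5, 3 5, 2 3, 1 4; total weight 1+2+5+14 = 22.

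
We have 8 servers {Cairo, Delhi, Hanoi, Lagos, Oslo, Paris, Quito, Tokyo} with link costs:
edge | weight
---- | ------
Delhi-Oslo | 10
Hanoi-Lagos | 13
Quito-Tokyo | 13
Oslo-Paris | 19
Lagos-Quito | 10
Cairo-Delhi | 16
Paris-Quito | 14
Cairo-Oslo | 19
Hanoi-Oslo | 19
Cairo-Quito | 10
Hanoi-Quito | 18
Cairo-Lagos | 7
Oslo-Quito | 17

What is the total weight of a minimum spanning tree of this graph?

83

Sort edges by weight, then run Kruskal:
Cairo-Lagos (7): add — endpoints in different components.
Cairo-Quito (10): add — endpoints in different components.
Delhi-Oslo (10): add — endpoints in different components.
Lagos-Quito (10): skip — Quito and Lagos already connected.
Hanoi-Lagos (13): add — endpoints in different components.
Quito-Tokyo (13): add — endpoints in different components.
Paris-Quito (14): add — endpoints in different components.
Cairo-Delhi (16): add — endpoints in different components.
MST edges: Cairo-Lagos, Cairo-Quito, Delhi-Oslo, Hanoi-Lagos, Quito-Tokyo, Paris-Quito, Cairo-Delhi; total weight 7+10+10+13+13+14+16 = 83.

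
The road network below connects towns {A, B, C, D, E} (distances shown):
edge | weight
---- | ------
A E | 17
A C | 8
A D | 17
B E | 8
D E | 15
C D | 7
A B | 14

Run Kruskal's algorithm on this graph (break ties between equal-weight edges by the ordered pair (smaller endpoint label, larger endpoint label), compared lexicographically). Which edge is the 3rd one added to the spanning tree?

B-E

Kruskal: consider edges lightest-first.
C D (7): add. Components now {A} {B} {C,D} {E}
A C (8): add. Components now {A,C,D} {B} {E}
B E (8): add. Components now {A,C,D} {B,E}
A B (14): add. Components now {A,B,C,D,E}
The 3rd edge added is B E.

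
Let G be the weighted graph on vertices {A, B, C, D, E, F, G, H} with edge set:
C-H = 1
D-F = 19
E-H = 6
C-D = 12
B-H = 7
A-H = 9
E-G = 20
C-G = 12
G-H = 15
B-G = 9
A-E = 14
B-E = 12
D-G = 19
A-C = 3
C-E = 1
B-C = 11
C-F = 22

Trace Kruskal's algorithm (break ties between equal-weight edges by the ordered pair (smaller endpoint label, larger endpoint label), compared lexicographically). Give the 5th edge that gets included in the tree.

B-G

Sort edges by weight, then run Kruskal:
C-E (1): add — endpoints in different components.
C-H (1): add — endpoints in different components.
A-C (3): add — endpoints in different components.
E-H (6): skip — E and H already connected.
B-H (7): add — endpoints in different components.
A-H (9): skip — A and H already connected.
B-G (9): add — endpoints in different components.
B-C (11): skip — B and C already connected.
B-E (12): skip — B and E already connected.
C-D (12): add — endpoints in different components.
C-G (12): skip — C and G already connected.
A-E (14): skip — A and E already connected.
G-H (15): skip — G and H already connected.
D-F (19): add — endpoints in different components.
The 5th edge added is B-G.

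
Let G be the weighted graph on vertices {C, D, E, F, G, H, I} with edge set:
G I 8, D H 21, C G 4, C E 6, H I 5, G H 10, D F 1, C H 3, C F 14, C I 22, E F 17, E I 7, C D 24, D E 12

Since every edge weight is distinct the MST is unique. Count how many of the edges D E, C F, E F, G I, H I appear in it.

Kruskal: consider edges lightest-first.
D F (1): add. Components now {C} {D,F} {E} {G} {H} {I}
C H (3): add. Components now {C,H} {D,F} {E} {G} {I}
C G (4): add. Components now {C,G,H} {D,F} {E} {I}
H I (5): add. Components now {C,G,H,I} {D,F} {E}
C E (6): add. Components now {C,E,G,H,I} {D,F}
E I (7): skip — E and I already connected.
G I (8): skip — G and I already connected.
G H (10): skip — G and H already connected.
D E (12): add. Components now {C,D,E,F,G,H,I}
MST edge set: {D F, C H, C G, H I, C E, D E}.
Of the listed edges, {D E, H I} are in the MST → 2.

2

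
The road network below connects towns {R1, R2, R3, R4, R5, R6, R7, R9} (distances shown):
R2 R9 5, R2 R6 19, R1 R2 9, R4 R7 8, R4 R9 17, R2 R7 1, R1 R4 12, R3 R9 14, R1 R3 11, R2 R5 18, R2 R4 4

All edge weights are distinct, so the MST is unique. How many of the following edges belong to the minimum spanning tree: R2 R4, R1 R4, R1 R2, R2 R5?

3

Kruskal: consider edges lightest-first.
R2 R7 (1): add — endpoints in different components.
R2 R4 (4): add — endpoints in different components.
R2 R9 (5): add — endpoints in different components.
R4 R7 (8): skip — R7 and R4 already connected.
R1 R2 (9): add — endpoints in different components.
R1 R3 (11): add — endpoints in different components.
R1 R4 (12): skip — R1 and R4 already connected.
R3 R9 (14): skip — R3 and R9 already connected.
R4 R9 (17): skip — R9 and R4 already connected.
R2 R5 (18): add — endpoints in different components.
R2 R6 (19): add — endpoints in different components.
MST edge set: {R2 R7, R2 R4, R2 R9, R1 R2, R1 R3, R2 R5, R2 R6}.
Of the listed edges, {R2 R4, R1 R2, R2 R5} are in the MST → 3.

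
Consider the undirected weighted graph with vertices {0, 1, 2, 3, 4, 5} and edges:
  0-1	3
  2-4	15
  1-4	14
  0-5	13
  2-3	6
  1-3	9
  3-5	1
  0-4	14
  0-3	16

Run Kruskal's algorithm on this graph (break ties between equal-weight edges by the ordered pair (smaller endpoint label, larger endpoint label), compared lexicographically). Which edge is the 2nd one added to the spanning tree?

Sort edges by weight, then run Kruskal:
3-5 (1): add. Components now {0} {1} {2} {3,5} {4}
0-1 (3): add. Components now {0,1} {2} {3,5} {4}
2-3 (6): add. Components now {0,1} {2,3,5} {4}
1-3 (9): add. Components now {0,1,2,3,5} {4}
0-5 (13): skip — 0 and 5 already connected.
0-4 (14): add. Components now {0,1,2,3,4,5}
The 2nd edge added is 0-1.

0-1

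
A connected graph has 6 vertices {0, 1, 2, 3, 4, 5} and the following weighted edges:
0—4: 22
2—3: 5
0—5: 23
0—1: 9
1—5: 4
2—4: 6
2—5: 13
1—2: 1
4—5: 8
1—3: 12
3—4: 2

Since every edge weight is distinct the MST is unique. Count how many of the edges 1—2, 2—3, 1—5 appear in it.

3

Sort edges by weight, then run Kruskal:
1—2 (1): add — endpoints in different components.
3—4 (2): add — endpoints in different components.
1—5 (4): add — endpoints in different components.
2—3 (5): add — endpoints in different components.
2—4 (6): skip — 2 and 4 already connected.
4—5 (8): skip — 4 and 5 already connected.
0—1 (9): add — endpoints in different components.
MST edge set: {1—2, 3—4, 1—5, 2—3, 0—1}.
Of the listed edges, {1—2, 2—3, 1—5} are in the MST → 3.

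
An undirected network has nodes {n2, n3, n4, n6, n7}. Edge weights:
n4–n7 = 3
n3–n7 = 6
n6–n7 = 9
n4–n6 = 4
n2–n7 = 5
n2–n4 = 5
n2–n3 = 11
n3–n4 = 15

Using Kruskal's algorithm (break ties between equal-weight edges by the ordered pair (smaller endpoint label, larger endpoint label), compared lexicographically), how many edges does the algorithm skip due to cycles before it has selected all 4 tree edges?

1

Sort edges by weight, then run Kruskal:
n4–n7 (3): add — endpoints in different components.
n4–n6 (4): add — endpoints in different components.
n2–n4 (5): add — endpoints in different components.
n2–n7 (5): skip — n7 and n2 already connected.
n3–n7 (6): add — endpoints in different components.
Edges rejected before the tree was complete: 1.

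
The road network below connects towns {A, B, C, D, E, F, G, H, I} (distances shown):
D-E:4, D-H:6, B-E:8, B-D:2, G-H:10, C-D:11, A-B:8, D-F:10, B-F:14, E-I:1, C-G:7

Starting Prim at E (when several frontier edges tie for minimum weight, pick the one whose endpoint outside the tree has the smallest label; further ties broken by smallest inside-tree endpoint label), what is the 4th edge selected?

D-H

Prim's algorithm from E:
Step 1: cheapest edge leaving the tree is E-I (1); add I.
Step 2: cheapest edge leaving the tree is D-E (4); add D.
Step 3: cheapest edge leaving the tree is B-D (2); add B.
Step 4: cheapest edge leaving the tree is D-H (6); add H.
Step 5: cheapest edge leaving the tree is A-B (8); add A.
Step 6: cheapest edge leaving the tree is D-F (10); add F.
Step 7: cheapest edge leaving the tree is G-H (10); add G.
Step 8: cheapest edge leaving the tree is C-G (7); add C.
The 4th edge added is D-H.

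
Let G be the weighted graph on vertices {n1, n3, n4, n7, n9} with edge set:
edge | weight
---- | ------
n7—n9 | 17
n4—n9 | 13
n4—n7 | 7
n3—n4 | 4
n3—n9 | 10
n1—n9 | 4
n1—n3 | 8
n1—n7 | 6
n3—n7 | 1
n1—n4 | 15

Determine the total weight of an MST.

15

Prim's algorithm from n3:
Step 1: cheapest edge leaving the tree is n3—n7 (1); add n7.
Step 2: cheapest edge leaving the tree is n3—n4 (4); add n4.
Step 3: cheapest edge leaving the tree is n1—n7 (6); add n1.
Step 4: cheapest edge leaving the tree is n1—n9 (4); add n9.
MST edges: n3—n7, n3—n4, n1—n7, n1—n9; total weight 1+4+6+4 = 15.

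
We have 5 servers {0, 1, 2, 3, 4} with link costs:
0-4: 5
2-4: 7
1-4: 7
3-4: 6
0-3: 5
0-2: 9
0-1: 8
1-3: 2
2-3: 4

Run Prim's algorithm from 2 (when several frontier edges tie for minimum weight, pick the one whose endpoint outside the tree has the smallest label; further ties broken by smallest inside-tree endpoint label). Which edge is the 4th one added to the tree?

Prim, starting at 2.
Step 1: cheapest edge leaving the tree is 2-3 (4); add 3.
Step 2: cheapest edge leaving the tree is 1-3 (2); add 1.
Step 3: cheapest edge leaving the tree is 0-3 (5); add 0.
Step 4: cheapest edge leaving the tree is 0-4 (5); add 4.
The 4th edge added is 0-4.

0-4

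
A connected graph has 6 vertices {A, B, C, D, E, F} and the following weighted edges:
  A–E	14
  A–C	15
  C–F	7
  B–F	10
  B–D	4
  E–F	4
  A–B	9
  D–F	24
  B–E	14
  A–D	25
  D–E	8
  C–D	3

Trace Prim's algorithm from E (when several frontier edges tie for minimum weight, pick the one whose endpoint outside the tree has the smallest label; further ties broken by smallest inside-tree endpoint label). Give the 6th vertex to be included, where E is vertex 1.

Prim's algorithm from E:
Step 1: cheapest edge leaving the tree is E–F (4); add F.
Step 2: cheapest edge leaving the tree is C–F (7); add C.
Step 3: cheapest edge leaving the tree is C–D (3); add D.
Step 4: cheapest edge leaving the tree is B–D (4); add B.
Step 5: cheapest edge leaving the tree is A–B (9); add A.
Vertex order: E, F, C, D, B, A. The 6th vertex is A.

A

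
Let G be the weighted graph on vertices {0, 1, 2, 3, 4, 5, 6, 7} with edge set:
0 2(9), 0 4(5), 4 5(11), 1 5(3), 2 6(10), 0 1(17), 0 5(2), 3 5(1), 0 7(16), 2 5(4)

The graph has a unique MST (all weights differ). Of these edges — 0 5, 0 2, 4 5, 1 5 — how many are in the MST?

Kruskal's algorithm — process edges by increasing weight (ties by edge label):
3 5 (1): add — endpoints in different components.
0 5 (2): add — endpoints in different components.
1 5 (3): add — endpoints in different components.
2 5 (4): add — endpoints in different components.
0 4 (5): add — endpoints in different components.
0 2 (9): skip — 0 and 2 already connected.
2 6 (10): add — endpoints in different components.
4 5 (11): skip — 4 and 5 already connected.
0 7 (16): add — endpoints in different components.
MST edge set: {3 5, 0 5, 1 5, 2 5, 0 4, 2 6, 0 7}.
Of the listed edges, {0 5, 1 5} are in the MST → 2.

2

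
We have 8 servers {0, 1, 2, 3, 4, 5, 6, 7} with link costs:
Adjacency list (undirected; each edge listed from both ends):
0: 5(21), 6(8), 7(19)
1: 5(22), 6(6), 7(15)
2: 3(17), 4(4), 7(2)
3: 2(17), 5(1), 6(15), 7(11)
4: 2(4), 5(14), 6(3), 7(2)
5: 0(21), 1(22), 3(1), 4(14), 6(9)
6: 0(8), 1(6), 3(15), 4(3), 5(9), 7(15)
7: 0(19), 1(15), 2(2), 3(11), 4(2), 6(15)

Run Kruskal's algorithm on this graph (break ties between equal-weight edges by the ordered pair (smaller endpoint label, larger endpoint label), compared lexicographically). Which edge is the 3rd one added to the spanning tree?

4-7

Kruskal: consider edges lightest-first.
3—5 (1): add — endpoints in different components.
2—7 (2): add — endpoints in different components.
4—7 (2): add — endpoints in different components.
4—6 (3): add — endpoints in different components.
2—4 (4): skip — 2 and 4 already connected.
1—6 (6): add — endpoints in different components.
0—6 (8): add — endpoints in different components.
5—6 (9): add — endpoints in different components.
The 3rd edge added is 4—7.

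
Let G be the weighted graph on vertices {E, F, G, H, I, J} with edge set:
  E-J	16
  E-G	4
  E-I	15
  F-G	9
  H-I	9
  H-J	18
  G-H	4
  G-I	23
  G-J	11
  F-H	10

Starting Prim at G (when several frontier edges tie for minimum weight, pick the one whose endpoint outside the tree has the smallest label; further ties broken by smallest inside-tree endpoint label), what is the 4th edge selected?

Prim's algorithm from G:
Step 1: frontier [E-G 4, G-H 4, F-G 9, G-J 11, G-I 23] → take E-G (4); add E.
Step 2: frontier [E-I 15, E-J 16, G-H 4, F-G 9, G-J 11, G-I 23] → take G-H (4); add H.
Step 3: frontier [E-I 15, E-J 16, F-G 9, G-J 11, G-I 23, H-I 9, F-H 10, H-J 18] → take F-G (9); add F.
Step 4: frontier [E-I 15, E-J 16, G-J 11, G-I 23, H-I 9, H-J 18] → take H-I (9); add I.
Step 5: frontier [E-J 16, G-J 11, H-J 18] → take G-J (11); add J.
The 4th edge added is H-I.

H-I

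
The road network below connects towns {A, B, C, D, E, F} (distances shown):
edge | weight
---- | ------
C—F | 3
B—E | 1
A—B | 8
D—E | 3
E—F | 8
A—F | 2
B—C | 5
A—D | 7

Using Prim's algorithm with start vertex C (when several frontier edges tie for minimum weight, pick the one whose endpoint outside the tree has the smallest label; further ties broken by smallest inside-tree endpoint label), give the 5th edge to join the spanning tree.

Prim, starting at C.
Step 1: frontier [C—F 3, B—C 5] → take C—F (3); add F.
Step 2: frontier [B—C 5, A—F 2, E—F 8] → take A—F (2); add A.
Step 3: frontier [A—D 7, A—B 8, B—C 5, E—F 8] → take B—C (5); add B.
Step 4: frontier [A—D 7, B—E 1, E—F 8] → take B—E (1); add E.
Step 5: frontier [A—D 7, D—E 3] → take D—E (3); add D.
The 5th edge added is D—E.

D-E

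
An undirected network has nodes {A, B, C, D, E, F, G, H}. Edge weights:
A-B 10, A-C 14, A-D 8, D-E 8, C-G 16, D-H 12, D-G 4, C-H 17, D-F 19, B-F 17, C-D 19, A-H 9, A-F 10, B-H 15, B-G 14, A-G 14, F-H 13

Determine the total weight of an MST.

Kruskal: consider edges lightest-first.
D-G (4): add — endpoints in different components.
A-D (8): add — endpoints in different components.
D-E (8): add — endpoints in different components.
A-H (9): add — endpoints in different components.
A-B (10): add — endpoints in different components.
A-F (10): add — endpoints in different components.
D-H (12): skip — D and H already connected.
F-H (13): skip — F and H already connected.
A-C (14): add — endpoints in different components.
MST edges: D-G, A-D, D-E, A-H, A-B, A-F, A-C; total weight 4+8+8+9+10+10+14 = 63.

63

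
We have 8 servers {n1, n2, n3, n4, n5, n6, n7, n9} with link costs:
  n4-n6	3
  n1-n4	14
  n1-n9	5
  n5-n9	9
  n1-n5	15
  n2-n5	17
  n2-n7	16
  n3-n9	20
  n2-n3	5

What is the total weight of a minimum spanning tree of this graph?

69

Grow the tree from n7 using Prim:
Step 1: frontier [n2-n7 16] → take n2-n7 (16); add n2.
Step 2: frontier [n2-n3 5, n2-n5 17] → take n2-n3 (5); add n3.
Step 3: frontier [n2-n5 17, n3-n9 20] → take n2-n5 (17); add n5.
Step 4: frontier [n3-n9 20, n5-n9 9, n1-n5 15] → take n5-n9 (9); add n9.
Step 5: frontier [n1-n5 15, n1-n9 5] → take n1-n9 (5); add n1.
Step 6: frontier [n1-n4 14] → take n1-n4 (14); add n4.
Step 7: frontier [n4-n6 3] → take n4-n6 (3); add n6.
MST edges: n2-n7, n2-n3, n2-n5, n5-n9, n1-n9, n1-n4, n4-n6; total weight 16+5+17+9+5+14+3 = 69.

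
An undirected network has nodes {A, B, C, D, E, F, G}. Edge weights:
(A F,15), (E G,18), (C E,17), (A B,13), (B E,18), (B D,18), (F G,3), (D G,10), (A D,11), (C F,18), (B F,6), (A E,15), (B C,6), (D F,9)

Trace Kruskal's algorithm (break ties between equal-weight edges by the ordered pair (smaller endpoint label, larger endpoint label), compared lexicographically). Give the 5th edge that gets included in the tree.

Kruskal's algorithm — process edges by increasing weight (ties by edge label):
F G (3): add — endpoints in different components.
B C (6): add — endpoints in different components.
B F (6): add — endpoints in different components.
D F (9): add — endpoints in different components.
D G (10): skip — D and G already connected.
A D (11): add — endpoints in different components.
A B (13): skip — A and B already connected.
A E (15): add — endpoints in different components.
The 5th edge added is A D.

A-D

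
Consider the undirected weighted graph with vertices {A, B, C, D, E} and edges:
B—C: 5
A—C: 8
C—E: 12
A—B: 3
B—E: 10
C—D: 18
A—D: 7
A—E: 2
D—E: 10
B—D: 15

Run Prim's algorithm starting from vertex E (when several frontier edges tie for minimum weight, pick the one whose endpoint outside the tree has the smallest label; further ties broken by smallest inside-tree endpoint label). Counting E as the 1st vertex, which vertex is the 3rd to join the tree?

Prim's algorithm from E:
Step 1: cheapest edge leaving the tree is A—E (2); add A.
Step 2: cheapest edge leaving the tree is A—B (3); add B.
Step 3: cheapest edge leaving the tree is B—C (5); add C.
Step 4: cheapest edge leaving the tree is A—D (7); add D.
Vertex order: E, A, B, C, D. The 3rd vertex is B.

B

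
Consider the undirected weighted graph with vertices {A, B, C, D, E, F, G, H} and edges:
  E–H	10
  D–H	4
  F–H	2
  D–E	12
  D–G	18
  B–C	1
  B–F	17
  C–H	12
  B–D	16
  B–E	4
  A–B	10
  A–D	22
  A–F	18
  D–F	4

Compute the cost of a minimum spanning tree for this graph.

49

Prim's algorithm from D:
Step 1: frontier [D–F 4, D–H 4, D–E 12, B–D 16, D–G 18, A–D 22] → take D–F (4); add F.
Step 2: frontier [D–H 4, D–E 12, B–D 16, D–G 18, A–D 22, F–H 2, B–F 17, A–F 18] → take F–H (2); add H.
Step 3: frontier [D–E 12, B–D 16, D–G 18, A–D 22, B–F 17, A–F 18, E–H 10, C–H 12] → take E–H (10); add E.
Step 4: frontier [B–D 16, D–G 18, A–D 22, B–E 4, B–F 17, A–F 18, C–H 12] → take B–E (4); add B.
Step 5: frontier [B–C 1, A–B 10, D–G 18, A–D 22, A–F 18, C–H 12] → take B–C (1); add C.
Step 6: frontier [A–B 10, D–G 18, A–D 22, A–F 18] → take A–B (10); add A.
Step 7: frontier [D–G 18] → take D–G (18); add G.
MST edges: D–F, F–H, E–H, B–E, B–C, A–B, D–G; total weight 4+2+10+4+1+10+18 = 49.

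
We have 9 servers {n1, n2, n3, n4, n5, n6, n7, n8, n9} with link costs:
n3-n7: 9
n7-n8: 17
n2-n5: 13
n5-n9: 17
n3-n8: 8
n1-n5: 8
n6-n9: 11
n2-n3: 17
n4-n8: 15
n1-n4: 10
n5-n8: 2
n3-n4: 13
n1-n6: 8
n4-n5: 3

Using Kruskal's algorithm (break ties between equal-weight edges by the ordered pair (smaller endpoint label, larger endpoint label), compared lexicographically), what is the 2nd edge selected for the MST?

Kruskal: consider edges lightest-first.
n5-n8 (2): add — endpoints in different components.
n4-n5 (3): add — endpoints in different components.
n1-n5 (8): add — endpoints in different components.
n1-n6 (8): add — endpoints in different components.
n3-n8 (8): add — endpoints in different components.
n3-n7 (9): add — endpoints in different components.
n1-n4 (10): skip — n1 and n4 already connected.
n6-n9 (11): add — endpoints in different components.
n2-n5 (13): add — endpoints in different components.
The 2nd edge added is n4-n5.

n4-n5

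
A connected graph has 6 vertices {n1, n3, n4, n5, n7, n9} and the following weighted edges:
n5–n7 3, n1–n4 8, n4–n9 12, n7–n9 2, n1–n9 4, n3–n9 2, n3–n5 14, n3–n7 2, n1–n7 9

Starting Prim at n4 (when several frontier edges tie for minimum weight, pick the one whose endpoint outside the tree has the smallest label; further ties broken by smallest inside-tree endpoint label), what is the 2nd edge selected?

Prim, starting at n4.
Step 1: cheapest edge leaving the tree is n1–n4 (8); add n1.
Step 2: cheapest edge leaving the tree is n1–n9 (4); add n9.
Step 3: cheapest edge leaving the tree is n3–n9 (2); add n3.
Step 4: cheapest edge leaving the tree is n3–n7 (2); add n7.
Step 5: cheapest edge leaving the tree is n5–n7 (3); add n5.
The 2nd edge added is n1–n9.

n1-n9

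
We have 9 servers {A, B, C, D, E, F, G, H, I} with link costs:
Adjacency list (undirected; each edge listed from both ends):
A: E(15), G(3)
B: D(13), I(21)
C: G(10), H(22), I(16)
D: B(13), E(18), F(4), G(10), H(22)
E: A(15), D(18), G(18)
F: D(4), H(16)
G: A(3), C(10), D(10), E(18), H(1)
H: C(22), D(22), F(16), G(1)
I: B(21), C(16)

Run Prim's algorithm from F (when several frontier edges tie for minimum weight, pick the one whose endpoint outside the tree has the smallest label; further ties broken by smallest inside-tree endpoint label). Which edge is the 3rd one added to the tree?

Prim's algorithm from F:
Step 1: frontier [D-F 4, F-H 16] → take D-F (4); add D.
Step 2: frontier [D-G 10, B-D 13, D-E 18, D-H 22, F-H 16] → take D-G (10); add G.
Step 3: frontier [B-D 13, D-E 18, D-H 22, F-H 16, G-H 1, A-G 3, C-G 10, E-G 18] → take G-H (1); add H.
Step 4: frontier [B-D 13, D-E 18, A-G 3, C-G 10, E-G 18, C-H 22] → take A-G (3); add A.
Step 5: frontier [A-E 15, B-D 13, D-E 18, C-G 10, E-G 18, C-H 22] → take C-G (10); add C.
Step 6: frontier [A-E 15, C-I 16, B-D 13, D-E 18, E-G 18] → take B-D (13); add B.
Step 7: frontier [A-E 15, B-I 21, C-I 16, D-E 18, E-G 18] → take A-E (15); add E.
Step 8: frontier [B-I 21, C-I 16] → take C-I (16); add I.
The 3rd edge added is G-H.

G-H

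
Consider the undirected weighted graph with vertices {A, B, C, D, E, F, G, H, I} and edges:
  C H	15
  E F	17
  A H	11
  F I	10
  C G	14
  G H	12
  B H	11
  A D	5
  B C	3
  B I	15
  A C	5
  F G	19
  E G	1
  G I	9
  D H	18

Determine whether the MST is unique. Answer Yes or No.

No

Kruskal: consider edges lightest-first.
E G (1): add — endpoints in different components.
B C (3): add — endpoints in different components.
A C (5): add — endpoints in different components.
A D (5): add — endpoints in different components.
G I (9): add — endpoints in different components.
F I (10): add — endpoints in different components.
A H (11): add — endpoints in different components.
B H (11): skip — B and H already connected.
G H (12): add — endpoints in different components.
Non-tree edge B H has weight 11, equal to the heaviest edge on its tree cycle — swapping gives another MST of the same weight. Not unique.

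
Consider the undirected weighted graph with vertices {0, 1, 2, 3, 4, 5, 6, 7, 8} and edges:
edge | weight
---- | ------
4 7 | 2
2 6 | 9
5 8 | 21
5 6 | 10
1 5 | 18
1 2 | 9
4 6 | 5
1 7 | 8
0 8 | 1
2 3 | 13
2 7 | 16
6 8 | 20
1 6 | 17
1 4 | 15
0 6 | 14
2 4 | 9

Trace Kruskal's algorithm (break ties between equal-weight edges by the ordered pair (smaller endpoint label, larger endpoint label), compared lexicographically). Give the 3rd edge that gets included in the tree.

4-6

Sort edges by weight, then run Kruskal:
0 8 (1): add — endpoints in different components.
4 7 (2): add — endpoints in different components.
4 6 (5): add — endpoints in different components.
1 7 (8): add — endpoints in different components.
1 2 (9): add — endpoints in different components.
2 4 (9): skip — 2 and 4 already connected.
2 6 (9): skip — 2 and 6 already connected.
5 6 (10): add — endpoints in different components.
2 3 (13): add — endpoints in different components.
0 6 (14): add — endpoints in different components.
The 3rd edge added is 4 6.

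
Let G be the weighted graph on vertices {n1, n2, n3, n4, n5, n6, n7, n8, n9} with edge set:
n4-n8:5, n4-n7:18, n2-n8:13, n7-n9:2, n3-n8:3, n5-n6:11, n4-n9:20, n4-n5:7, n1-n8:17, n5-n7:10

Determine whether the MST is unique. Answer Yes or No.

Yes

Kruskal's algorithm — process edges by increasing weight (ties by edge label):
n7-n9 (2): add — endpoints in different components.
n3-n8 (3): add — endpoints in different components.
n4-n8 (5): add — endpoints in different components.
n4-n5 (7): add — endpoints in different components.
n5-n7 (10): add — endpoints in different components.
n5-n6 (11): add — endpoints in different components.
n2-n8 (13): add — endpoints in different components.
n1-n8 (17): add — endpoints in different components.
Every non-tree edge has weight strictly greater than the heaviest edge on the tree path between its endpoints, so the MST is unique.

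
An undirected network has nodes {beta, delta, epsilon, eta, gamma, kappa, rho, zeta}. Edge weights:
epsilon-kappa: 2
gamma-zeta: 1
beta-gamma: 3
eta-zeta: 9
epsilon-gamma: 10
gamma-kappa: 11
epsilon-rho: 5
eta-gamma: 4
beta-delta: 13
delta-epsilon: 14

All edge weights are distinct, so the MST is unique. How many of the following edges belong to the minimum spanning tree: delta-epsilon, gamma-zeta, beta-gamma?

2

Kruskal: consider edges lightest-first.
gamma-zeta (1): add — endpoints in different components.
epsilon-kappa (2): add — endpoints in different components.
beta-gamma (3): add — endpoints in different components.
eta-gamma (4): add — endpoints in different components.
epsilon-rho (5): add — endpoints in different components.
eta-zeta (9): skip — eta and zeta already connected.
epsilon-gamma (10): add — endpoints in different components.
gamma-kappa (11): skip — kappa and gamma already connected.
beta-delta (13): add — endpoints in different components.
MST edge set: {gamma-zeta, epsilon-kappa, beta-gamma, eta-gamma, epsilon-rho, epsilon-gamma, beta-delta}.
Of the listed edges, {gamma-zeta, beta-gamma} are in the MST → 2.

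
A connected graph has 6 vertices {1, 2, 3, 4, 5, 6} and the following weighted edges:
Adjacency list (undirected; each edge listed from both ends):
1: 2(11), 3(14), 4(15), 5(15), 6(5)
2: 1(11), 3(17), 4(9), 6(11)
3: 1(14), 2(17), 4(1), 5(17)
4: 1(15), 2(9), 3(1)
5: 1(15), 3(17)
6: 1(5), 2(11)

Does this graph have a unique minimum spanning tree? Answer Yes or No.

Sort edges by weight, then run Kruskal:
3-4 (1): add — endpoints in different components.
1-6 (5): add — endpoints in different components.
2-4 (9): add — endpoints in different components.
1-2 (11): add — endpoints in different components.
2-6 (11): skip — 2 and 6 already connected.
1-3 (14): skip — 1 and 3 already connected.
1-4 (15): skip — 1 and 4 already connected.
1-5 (15): add — endpoints in different components.
Non-tree edge 2-6 has weight 11, equal to the heaviest edge on its tree cycle — swapping gives another MST of the same weight. Not unique.

No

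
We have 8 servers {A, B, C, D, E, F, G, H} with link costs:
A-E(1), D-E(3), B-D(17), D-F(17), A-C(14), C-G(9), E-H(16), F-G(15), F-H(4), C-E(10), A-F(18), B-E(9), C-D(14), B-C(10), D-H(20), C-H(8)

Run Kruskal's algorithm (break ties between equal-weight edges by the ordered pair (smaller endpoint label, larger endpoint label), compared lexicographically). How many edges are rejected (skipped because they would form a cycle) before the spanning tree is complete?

Sort edges by weight, then run Kruskal:
A-E (1): add — endpoints in different components.
D-E (3): add — endpoints in different components.
F-H (4): add — endpoints in different components.
C-H (8): add — endpoints in different components.
B-E (9): add — endpoints in different components.
C-G (9): add — endpoints in different components.
B-C (10): add — endpoints in different components.
Edges rejected before the tree was complete: 0.

0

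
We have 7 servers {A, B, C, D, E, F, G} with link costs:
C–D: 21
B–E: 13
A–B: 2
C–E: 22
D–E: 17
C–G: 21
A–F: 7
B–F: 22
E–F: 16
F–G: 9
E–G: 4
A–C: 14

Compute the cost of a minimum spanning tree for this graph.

53

Kruskal's algorithm — process edges by increasing weight (ties by edge label):
A–B (2): add. Components now {A,B} {C} {D} {E} {F} {G}
E–G (4): add. Components now {A,B} {C} {D} {E,G} {F}
A–F (7): add. Components now {A,B,F} {C} {D} {E,G}
F–G (9): add. Components now {A,B,E,F,G} {C} {D}
B–E (13): skip — B and E already connected.
A–C (14): add. Components now {A,B,C,E,F,G} {D}
E–F (16): skip — E and F already connected.
D–E (17): add. Components now {A,B,C,D,E,F,G}
MST edges: A–B, E–G, A–F, F–G, A–C, D–E; total weight 2+4+7+9+14+17 = 53.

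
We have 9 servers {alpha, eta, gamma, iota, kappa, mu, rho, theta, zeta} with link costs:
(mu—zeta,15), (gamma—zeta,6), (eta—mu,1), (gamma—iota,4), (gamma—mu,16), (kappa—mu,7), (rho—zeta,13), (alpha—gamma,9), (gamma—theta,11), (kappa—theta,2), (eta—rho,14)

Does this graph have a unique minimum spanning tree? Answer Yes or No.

Kruskal's algorithm — process edges by increasing weight (ties by edge label):
eta—mu (1): add — endpoints in different components.
kappa—theta (2): add — endpoints in different components.
gamma—iota (4): add — endpoints in different components.
gamma—zeta (6): add — endpoints in different components.
kappa—mu (7): add — endpoints in different components.
alpha—gamma (9): add — endpoints in different components.
gamma—theta (11): add — endpoints in different components.
rho—zeta (13): add — endpoints in different components.
Every non-tree edge has weight strictly greater than the heaviest edge on the tree path between its endpoints, so the MST is unique.

Yes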